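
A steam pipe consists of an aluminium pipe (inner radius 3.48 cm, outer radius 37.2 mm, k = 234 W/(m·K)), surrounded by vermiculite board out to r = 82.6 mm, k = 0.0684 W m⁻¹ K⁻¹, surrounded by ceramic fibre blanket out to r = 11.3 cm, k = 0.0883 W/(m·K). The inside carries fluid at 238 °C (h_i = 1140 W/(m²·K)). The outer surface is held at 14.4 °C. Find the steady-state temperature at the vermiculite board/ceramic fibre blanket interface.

Treat each layer as a resistance in series:
  R'_conv,in = 1/(2πr h) = 1/(2π·0.0348·1140) = 0.004012 m·K/W
  R'_aluminium = ln(0.0372/0.0348)/(2πk) = 0.06669/(2π·234) = 4.536×10^-5 m·K/W
  R'_vermiculite board = ln(0.0826/0.0372)/(2πk) = 0.7977/(2π·0.0684) = 1.856 m·K/W
  R'_ceramic fibre blanket = ln(0.113/0.0826)/(2πk) = 0.3134/(2π·0.0883) = 0.5648 m·K/W
ΣR = 0.004012 + 4.536×10^-5 + 1.856 + 0.5648 = 2.425 m·K/W
Q' = ΔT/ΣR = (238 °C − 14.4 °C)/2.425 = 92.21 W/m
From the inner boundary to the vermiculite board/ceramic fibre blanket interface, ΣR_partial = 1.860 m·K/W.
T_interface = T_in − Q'·ΣR_partial = 238 °C − (92.21)(1.860) = 66.5 °C

T = 66.5 °C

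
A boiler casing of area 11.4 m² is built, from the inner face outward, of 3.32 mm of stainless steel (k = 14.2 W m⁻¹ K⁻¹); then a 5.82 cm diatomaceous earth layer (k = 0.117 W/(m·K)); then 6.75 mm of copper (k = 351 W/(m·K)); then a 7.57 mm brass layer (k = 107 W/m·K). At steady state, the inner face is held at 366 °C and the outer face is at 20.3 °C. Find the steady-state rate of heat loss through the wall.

Treat each layer as a resistance in series:
  R_stainless steel = L/(kA) = 0.00332/(14.2·11.4) = 2.051×10^-5 K/W
  R_diatomaceous earth = L/(kA) = 0.0582/(0.117·11.4) = 0.04363 K/W
  R_copper = L/(kA) = 0.00675/(351·11.4) = 1.687×10^-6 K/W
  R_brass = L/(kA) = 0.00757/(107·11.4) = 6.206×10^-6 K/W
ΣR = 2.051×10^-5 + 0.04363 + 1.687×10^-6 + 6.206×10^-6 = 0.04366 K/W
Q = ΔT/ΣR = (366 °C − 20.3 °C)/0.04366 = 7920 W

Q = 7920 W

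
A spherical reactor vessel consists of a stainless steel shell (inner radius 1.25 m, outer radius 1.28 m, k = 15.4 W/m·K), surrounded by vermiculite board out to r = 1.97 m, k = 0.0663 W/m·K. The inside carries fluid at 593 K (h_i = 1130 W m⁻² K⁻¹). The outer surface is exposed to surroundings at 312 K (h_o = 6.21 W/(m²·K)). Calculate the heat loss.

Q = 847 W

Resistance network (inner→outer):
  R_conv,in = 1/(4πr²h) = 1/(4π·1.25²·1130) = 4.507×10^-5 K/W
  R_stainless steel = (1/1.25 − 1/1.28)/(4πk) = 0.01875/(4π·15.4) = 9.689×10^-5 K/W
  R_vermiculite board = (1/1.28 − 1/1.97)/(4πk) = 0.2736/(4π·0.0663) = 0.3284 K/W
  R_conv,out = 1/(4πr²h) = 1/(4π·1.97²·6.21) = 0.003302 K/W
ΣR = 4.507×10^-5 + 9.689×10^-5 + 0.3284 + 0.003302 = 0.3318 K/W
Q = ΔT/ΣR = (593 K − 312 K)/0.3318 = 847 W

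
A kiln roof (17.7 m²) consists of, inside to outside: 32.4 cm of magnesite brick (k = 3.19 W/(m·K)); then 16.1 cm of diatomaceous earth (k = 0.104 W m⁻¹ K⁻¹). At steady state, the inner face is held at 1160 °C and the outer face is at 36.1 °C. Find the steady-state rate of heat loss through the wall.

Series thermal resistances, inner to outer:
  R_magnesite brick = L/(kA) = 0.324/(3.19·17.7) = 0.005738 K/W
  R_diatomaceous earth = L/(kA) = 0.161/(0.104·17.7) = 0.08746 K/W
ΣR = 0.005738 + 0.08746 = 0.09320 K/W
Q = ΔT/ΣR = (1160 °C − 36.1 °C)/0.09320 = 12100 W

Q = 12.1 kW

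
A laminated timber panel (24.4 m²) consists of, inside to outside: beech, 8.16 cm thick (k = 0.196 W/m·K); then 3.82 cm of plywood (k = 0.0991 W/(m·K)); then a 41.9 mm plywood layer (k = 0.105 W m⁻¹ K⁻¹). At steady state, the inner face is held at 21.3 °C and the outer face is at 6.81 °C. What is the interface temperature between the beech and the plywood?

Resistance network (inner→outer):
  R_beech = L/(kA) = 0.0816/(0.196·24.4) = 0.01706 K/W
  R_plywood = L/(kA) = 0.0382/(0.0991·24.4) = 0.01580 K/W
  R_plywood = L/(kA) = 0.0419/(0.105·24.4) = 0.01635 K/W
ΣR = 0.01706 + 0.01580 + 0.01635 = 0.04921 K/W
Q = ΔT/ΣR = (21.3 °C − 6.81 °C)/0.04921 = 294.5 W
From the inner boundary to the beech/plywood interface, ΣR_partial = 0.01706 K/W.
T_interface = T_in − Q·ΣR_partial = 21.3 °C − (294.5)(0.01706) = 16.3 °C

T = 16.3 °C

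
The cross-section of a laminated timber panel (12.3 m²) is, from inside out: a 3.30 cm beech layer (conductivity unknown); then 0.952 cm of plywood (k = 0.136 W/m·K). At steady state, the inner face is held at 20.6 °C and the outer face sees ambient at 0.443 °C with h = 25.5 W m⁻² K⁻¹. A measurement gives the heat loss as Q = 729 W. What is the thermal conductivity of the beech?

ΣR = ΔT/Q = |20.6 − 0.443|/729 = 0.02765 K/W
Known resistances:
  R_plywood = L/(kA) = 0.00952/(0.136·12.3) = 0.005691 K/W
  R_conv,out = 1/(hA) = 1/(25.5·12.3) = 0.003188 K/W
R_beech = ΣR − ΣR_known = 0.02765 − 0.008879 = 0.01877 K/W
L/(kA) = 0.01877 ⇒ k = 0.0330/(0.01877·12.3) = 0.143 W/m·K

k = 0.143 W/m·K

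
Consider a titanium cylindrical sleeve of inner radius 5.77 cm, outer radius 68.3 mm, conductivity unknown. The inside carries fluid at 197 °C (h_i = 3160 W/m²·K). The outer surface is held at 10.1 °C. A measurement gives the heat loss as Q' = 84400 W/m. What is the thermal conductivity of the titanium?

ΣR = ΔT/Q' = |197 − 10.1|/84400 = 0.002214 m·K/W
Known resistances:
  R'_conv,in = 1/(2πr h) = 1/(2π·0.0577·3160) = 8.729×10^-4 m·K/W
R_titanium = ΣR − ΣR_known = 0.002214 − 8.729×10^-4 = 0.001341 m·K/W
ln(r₂/r₁)/(2πk) = 0.001341 ⇒ k = 0.1687/(2π·0.001341) = 20.0 W/m·K

k = 20.0 W/m·K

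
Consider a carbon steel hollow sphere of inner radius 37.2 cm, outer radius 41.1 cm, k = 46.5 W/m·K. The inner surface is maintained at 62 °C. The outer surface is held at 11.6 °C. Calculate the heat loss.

Q = 115 kW

Q = 4πk·ΔT/(1/r₁ − 1/r₂) = 4π × 46.5 × 50.4 / (1/0.372 − 1/0.411) = 1.15×10^5 W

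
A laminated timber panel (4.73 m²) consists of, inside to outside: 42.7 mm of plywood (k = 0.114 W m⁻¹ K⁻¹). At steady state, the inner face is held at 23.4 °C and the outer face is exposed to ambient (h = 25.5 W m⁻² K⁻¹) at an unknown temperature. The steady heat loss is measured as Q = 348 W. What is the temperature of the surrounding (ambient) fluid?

Series resistances:
  R_plywood = L/(kA) = 0.0427/(0.114·4.73) = 0.07919 K/W
  R_conv,out = 1/(hA) = 1/(25.5·4.73) = 0.008291 K/W
ΣR = 0.08748 K/W
ΔT = Q·ΣR = 348 × 0.08748 = 30.44 K
Heat flows outward, so T_out = T_in − ΔT = 23.4 − 30.44 = -7.04 °C

T_out = -7.04 °C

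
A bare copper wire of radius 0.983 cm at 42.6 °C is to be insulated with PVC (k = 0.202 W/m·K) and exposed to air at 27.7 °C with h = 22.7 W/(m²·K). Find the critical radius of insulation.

For a cylinder, r_cr = k_ins/h = 0.202/22.7 = 0.00890 m = 0.890 cm

r_cr = 0.890 cm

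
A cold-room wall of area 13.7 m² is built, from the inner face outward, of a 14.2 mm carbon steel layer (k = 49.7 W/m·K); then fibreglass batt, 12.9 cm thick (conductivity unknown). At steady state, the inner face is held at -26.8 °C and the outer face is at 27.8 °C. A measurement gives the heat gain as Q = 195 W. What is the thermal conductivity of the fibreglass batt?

ΣR = ΔT/Q = |-26.8 − 27.8|/195 = 0.2800 K/W
Known resistances:
  R_carbon steel = L/(kA) = 0.0142/(49.7·13.7) = 2.086×10^-5 K/W
R_fibreglass batt = ΣR − ΣR_known = 0.2800 − 2.086×10^-5 = 0.2800 K/W
L/(kA) = 0.2800 ⇒ k = 0.129/(0.2800·13.7) = 0.0336 W/m·K

k = 0.0336 W/m·K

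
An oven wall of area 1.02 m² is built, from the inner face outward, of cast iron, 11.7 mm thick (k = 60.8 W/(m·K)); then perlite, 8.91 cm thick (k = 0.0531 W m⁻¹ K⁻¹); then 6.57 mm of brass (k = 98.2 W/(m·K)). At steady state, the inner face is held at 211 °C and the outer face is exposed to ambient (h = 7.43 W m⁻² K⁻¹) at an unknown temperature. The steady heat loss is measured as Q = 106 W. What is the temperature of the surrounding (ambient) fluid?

Sum the resistances:
  R_cast iron = L/(kA) = 0.0117/(60.8·1.02) = 1.887×10^-4 K/W
  R_perlite = L/(kA) = 0.0891/(0.0531·1.02) = 1.645 K/W
  R_brass = L/(kA) = 0.00657/(98.2·1.02) = 6.559×10^-5 K/W
  R_conv,out = 1/(hA) = 1/(7.43·1.02) = 0.1320 K/W
ΣR = 1.777 K/W
ΔT = Q·ΣR = 106 × 1.777 = 188.4 K
Heat flows outward, so T_out = T_in − ΔT = 211 − 188.4 = 22.6 °C

T_out = 22.6 °C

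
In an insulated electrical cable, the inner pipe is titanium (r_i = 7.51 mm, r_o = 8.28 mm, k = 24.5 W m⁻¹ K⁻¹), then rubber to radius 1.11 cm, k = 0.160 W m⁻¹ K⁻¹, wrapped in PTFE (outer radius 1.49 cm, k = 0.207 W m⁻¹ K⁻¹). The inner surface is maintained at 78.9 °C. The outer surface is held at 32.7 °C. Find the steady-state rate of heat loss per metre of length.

Q' = 89.1 W/m

Series thermal resistances, inner to outer:
  R'_titanium = ln(0.00828/0.00751)/(2πk) = 0.09761/(2π·24.5) = 6.341×10^-4 m·K/W
  R'_rubber = ln(0.0111/0.00828)/(2πk) = 0.2931/(2π·0.160) = 0.2916 m·K/W
  R'_PTFE = ln(0.0149/0.0111)/(2πk) = 0.2944/(2π·0.207) = 0.2264 m·K/W
ΣR = 6.341×10^-4 + 0.2916 + 0.2264 = 0.5186 m·K/W
Q' = ΔT/ΣR = (78.9 °C − 32.7 °C)/0.5186 = 89.1 W/m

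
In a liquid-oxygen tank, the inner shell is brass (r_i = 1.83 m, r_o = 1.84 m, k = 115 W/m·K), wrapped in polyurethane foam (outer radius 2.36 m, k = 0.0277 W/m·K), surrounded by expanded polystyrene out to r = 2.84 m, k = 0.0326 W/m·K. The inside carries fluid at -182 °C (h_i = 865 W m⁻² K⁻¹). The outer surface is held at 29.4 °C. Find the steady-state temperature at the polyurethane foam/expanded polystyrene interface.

Treat each layer as a resistance in series:
  R_conv,in = 1/(4πr²h) = 1/(4π·1.83²·865) = 2.747×10^-5 K/W
  R_brass = (1/1.83 − 1/1.84)/(4πk) = 0.002970/(4π·115) = 2.055×10^-6 K/W
  R_polyurethane foam = (1/1.84 − 1/2.36)/(4πk) = 0.1197/(4π·0.0277) = 0.3440 K/W
  R_expanded polystyrene = (1/2.36 − 1/2.84)/(4πk) = 0.07162/(4π·0.0326) = 0.1748 K/W
ΣR = 2.747×10^-5 + 2.055×10^-6 + 0.3440 + 0.1748 = 0.5188 K/W
Q = ΔT/ΣR = (-182 °C − 29.4 °C)/0.5188 = -407.5 W
From the inner boundary to the polyurethane foam/expanded polystyrene interface, ΣR_partial = 0.3440 K/W.
T_interface = T_in − Q·ΣR_partial = -182 °C − (-407.5)(0.3440) = -41.8 °C

T = -41.8 °C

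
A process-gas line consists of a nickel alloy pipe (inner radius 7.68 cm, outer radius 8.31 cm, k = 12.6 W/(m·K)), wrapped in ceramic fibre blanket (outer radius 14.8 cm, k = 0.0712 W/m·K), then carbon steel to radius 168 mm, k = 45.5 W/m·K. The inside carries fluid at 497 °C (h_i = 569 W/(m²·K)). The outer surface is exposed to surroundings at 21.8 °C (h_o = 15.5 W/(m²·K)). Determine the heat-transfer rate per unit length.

Q' = 350 W/m

Treat each layer as a resistance in series:
  R'_conv,in = 1/(2πr h) = 1/(2π·0.0768·569) = 0.003642 m·K/W
  R'_nickel alloy = ln(0.0831/0.0768)/(2πk) = 0.07884/(2π·12.6) = 9.959×10^-4 m·K/W
  R'_ceramic fibre blanket = ln(0.148/0.0831)/(2πk) = 0.5772/(2π·0.0712) = 1.290 m·K/W
  R'_carbon steel = ln(0.168/0.148)/(2πk) = 0.1268/(2π·45.5) = 4.434×10^-4 m·K/W
  R'_conv,out = 1/(2πr h) = 1/(2π·0.168·15.5) = 0.06112 m·K/W
ΣR = 0.003642 + 9.959×10^-4 + 1.290 + 4.434×10^-4 + 0.06112 = 1.356 m·K/W
Q' = ΔT/ΣR = (497 °C − 21.8 °C)/1.356 = 350 W/m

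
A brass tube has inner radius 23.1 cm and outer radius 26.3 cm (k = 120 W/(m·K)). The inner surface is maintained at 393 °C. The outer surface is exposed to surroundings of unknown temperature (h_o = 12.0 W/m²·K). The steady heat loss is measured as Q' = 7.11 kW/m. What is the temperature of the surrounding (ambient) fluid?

Sum the resistances:
  R'_brass = ln(0.263/0.231)/(2πk) = 0.1297/(2π·120) = 1.721×10^-4 m·K/W
  R'_conv,out = 1/(2πr h) = 1/(2π·0.263·12.0) = 0.05043 m·K/W
ΣR = 0.05060 m·K/W
ΔT = Q'·ΣR = 7110 × 0.05060 = 359.8 K
Heat flows outward, so T_out = T_in − ΔT = 393 − 359.8 = 33.2 °C

T_out = 33.2 °C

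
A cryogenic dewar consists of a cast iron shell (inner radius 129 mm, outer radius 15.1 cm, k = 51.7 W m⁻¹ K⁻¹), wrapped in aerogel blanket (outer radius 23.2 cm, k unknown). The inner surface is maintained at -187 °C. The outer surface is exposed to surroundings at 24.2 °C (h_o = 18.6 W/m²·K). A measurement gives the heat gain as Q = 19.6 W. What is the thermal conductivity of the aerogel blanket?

ΣR = ΔT/Q = |-187 − 24.2|/19.6 = 10.78 K/W
Known resistances:
  R_cast iron = (1/0.129 − 1/0.151)/(4πk) = 1.129/(4π·51.7) = 0.001738 K/W
  R_conv,out = 1/(4πr²h) = 1/(4π·0.232²·18.6) = 0.07949 K/W
R_aerogel blanket = ΣR − ΣR_known = 10.78 − 0.08123 = 10.70 K/W
(1/r₁−1/r₂)/(4πk) = 10.70 ⇒ k = 2.312/(4π·10.70) = 0.0172 W/m·K

k = 0.0172 W/m·K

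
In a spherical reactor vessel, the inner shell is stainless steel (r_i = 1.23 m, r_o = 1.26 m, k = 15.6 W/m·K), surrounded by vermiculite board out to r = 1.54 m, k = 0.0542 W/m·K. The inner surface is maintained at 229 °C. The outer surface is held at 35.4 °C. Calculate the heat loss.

Treat each layer as a resistance in series:
  R_stainless steel = (1/1.23 − 1/1.26)/(4πk) = 0.01936/(4π·15.6) = 9.874×10^-5 K/W
  R_vermiculite board = (1/1.26 − 1/1.54)/(4πk) = 0.1443/(4π·0.0542) = 0.2119 K/W
ΣR = 9.874×10^-5 + 0.2119 = 0.2120 K/W
Q = ΔT/ΣR = (229 °C − 35.4 °C)/0.2120 = 913 W

Q = 913 W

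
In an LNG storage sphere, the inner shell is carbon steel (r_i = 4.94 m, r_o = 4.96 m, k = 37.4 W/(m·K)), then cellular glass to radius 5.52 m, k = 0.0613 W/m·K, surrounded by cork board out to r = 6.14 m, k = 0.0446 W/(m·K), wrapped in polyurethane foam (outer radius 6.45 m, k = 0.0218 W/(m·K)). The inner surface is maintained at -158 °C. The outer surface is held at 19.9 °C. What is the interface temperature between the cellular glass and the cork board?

Treat each layer as a resistance in series:
  R_carbon steel = (1/4.94 − 1/4.96)/(4πk) = 8.162×10^-4/(4π·37.4) = 1.737×10^-6 K/W
  R_cellular glass = (1/4.96 − 1/5.52)/(4πk) = 0.02045/(4π·0.0613) = 0.02655 K/W
  R_cork board = (1/5.52 − 1/6.14)/(4πk) = 0.01829/(4π·0.0446) = 0.03264 K/W
  R_polyurethane foam = (1/6.14 − 1/6.45)/(4πk) = 0.007828/(4π·0.0218) = 0.02857 K/W
ΣR = 1.737×10^-6 + 0.02655 + 0.03264 + 0.02857 = 0.08776 K/W
Q = ΔT/ΣR = (-158 °C − 19.9 °C)/0.08776 = -2027 W
From the inner boundary to the cellular glass/cork board interface, ΣR_partial = 0.02655 K/W.
T_interface = T_in − Q·ΣR_partial = -158 °C − (-2027)(0.02655) = -104 °C

T = -104 °C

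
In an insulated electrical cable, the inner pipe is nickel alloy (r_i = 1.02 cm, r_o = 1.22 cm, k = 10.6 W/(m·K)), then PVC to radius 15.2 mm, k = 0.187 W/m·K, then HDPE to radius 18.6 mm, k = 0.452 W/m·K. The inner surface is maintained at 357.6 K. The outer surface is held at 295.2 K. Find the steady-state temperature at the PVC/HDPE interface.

Series thermal resistances, inner to outer:
  R'_nickel alloy = ln(0.0122/0.0102)/(2πk) = 0.1790/(2π·10.6) = 0.002688 m·K/W
  R'_PVC = ln(0.0152/0.0122)/(2πk) = 0.2199/(2π·0.187) = 0.1871 m·K/W
  R'_HDPE = ln(0.0186/0.0152)/(2πk) = 0.2019/(2π·0.452) = 0.07108 m·K/W
ΣR = 0.002688 + 0.1871 + 0.07108 = 0.2609 m·K/W
Q' = ΔT/ΣR = (357.6 K − 295.2 K)/0.2609 = 239.2 W/m
From the inner boundary to the PVC/HDPE interface, ΣR_partial = 0.1898 m·K/W.
T_interface = T_in − Q'·ΣR_partial = 357.6 K − (239.2)(0.1898) = 312.2 K

T = 312.2 K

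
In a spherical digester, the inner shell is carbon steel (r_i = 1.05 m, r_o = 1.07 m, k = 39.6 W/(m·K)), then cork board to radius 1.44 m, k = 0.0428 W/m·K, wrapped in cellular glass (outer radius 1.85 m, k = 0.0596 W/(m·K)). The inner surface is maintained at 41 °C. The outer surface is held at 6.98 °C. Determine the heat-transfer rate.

Q = 52.2 W

Series thermal resistances, inner to outer:
  R_carbon steel = (1/1.05 − 1/1.07)/(4πk) = 0.01780/(4π·39.6) = 3.577×10^-5 K/W
  R_cork board = (1/1.07 − 1/1.44)/(4πk) = 0.2401/(4π·0.0428) = 0.4465 K/W
  R_cellular glass = (1/1.44 − 1/1.85)/(4πk) = 0.1539/(4π·0.0596) = 0.2055 K/W
ΣR = 3.577×10^-5 + 0.4465 + 0.2055 = 0.6520 K/W
Q = ΔT/ΣR = (41 °C − 6.98 °C)/0.6520 = 52.2 W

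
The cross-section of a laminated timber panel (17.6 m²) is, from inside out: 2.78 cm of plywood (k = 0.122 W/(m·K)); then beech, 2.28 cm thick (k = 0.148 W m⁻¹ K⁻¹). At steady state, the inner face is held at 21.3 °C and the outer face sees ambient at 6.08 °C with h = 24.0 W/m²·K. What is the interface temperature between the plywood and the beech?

Series thermal resistances, inner to outer:
  R_plywood = L/(kA) = 0.0278/(0.122·17.6) = 0.01295 K/W
  R_beech = L/(kA) = 0.0228/(0.148·17.6) = 0.008753 K/W
  R_conv,out = 1/(hA) = 1/(24.0·17.6) = 0.002367 K/W
ΣR = 0.01295 + 0.008753 + 0.002367 = 0.02407 K/W
Q = ΔT/ΣR = (21.3 °C − 6.08 °C)/0.02407 = 632.3 W
From the inner boundary to the plywood/beech interface, ΣR_partial = 0.01295 K/W.
T_interface = T_in − Q·ΣR_partial = 21.3 °C − (632.3)(0.01295) = 13.1 °C

T = 13.1 °C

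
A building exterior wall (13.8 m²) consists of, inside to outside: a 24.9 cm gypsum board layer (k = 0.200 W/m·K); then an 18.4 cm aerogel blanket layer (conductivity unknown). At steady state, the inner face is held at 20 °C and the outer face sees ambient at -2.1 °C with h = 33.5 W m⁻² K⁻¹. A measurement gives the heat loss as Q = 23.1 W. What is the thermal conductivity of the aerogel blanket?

ΣR = ΔT/Q = |20 − -2.1|/23.1 = 0.9567 K/W
Known resistances:
  R_gypsum board = L/(kA) = 0.249/(0.200·13.8) = 0.09022 K/W
  R_conv,out = 1/(hA) = 1/(33.5·13.8) = 0.002163 K/W
R_aerogel blanket = ΣR − ΣR_known = 0.9567 − 0.09238 = 0.8643 K/W
L/(kA) = 0.8643 ⇒ k = 0.184/(0.8643·13.8) = 0.0154 W/m·K

k = 0.0154 W/m·K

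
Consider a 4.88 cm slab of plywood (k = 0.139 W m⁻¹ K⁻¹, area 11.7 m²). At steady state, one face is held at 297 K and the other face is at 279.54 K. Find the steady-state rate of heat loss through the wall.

Q = 582 W

Q = kA·ΔT/L = 0.139 × 11.7 × |297 K − 279.54 K| / 0.0488 = 582 W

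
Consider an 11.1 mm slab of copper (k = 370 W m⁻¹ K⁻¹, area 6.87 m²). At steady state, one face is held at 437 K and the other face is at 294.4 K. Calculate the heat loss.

Q = 32700 kW

Q = kA·ΔT/L = 370 × 6.87 × |437 K − 294.4 K| / 0.0111 = 3.27×10^7 W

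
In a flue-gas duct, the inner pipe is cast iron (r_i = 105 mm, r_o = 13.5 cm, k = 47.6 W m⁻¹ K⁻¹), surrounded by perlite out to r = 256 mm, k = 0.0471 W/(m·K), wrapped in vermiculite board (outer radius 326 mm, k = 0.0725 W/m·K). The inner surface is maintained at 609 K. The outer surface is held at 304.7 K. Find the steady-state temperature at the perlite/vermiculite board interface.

Treat each layer as a resistance in series:
  R'_cast iron = ln(0.135/0.105)/(2πk) = 0.2513/(2π·47.6) = 8.403×10^-4 m·K/W
  R'_perlite = ln(0.256/0.135)/(2πk) = 0.6399/(2π·0.0471) = 2.162 m·K/W
  R'_vermiculite board = ln(0.326/0.256)/(2πk) = 0.2417/(2π·0.0725) = 0.5306 m·K/W
ΣR = 8.403×10^-4 + 2.162 + 0.5306 = 2.693 m·K/W
Q' = ΔT/ΣR = (609 K − 304.7 K)/2.693 = 113.0 W/m
From the inner boundary to the perlite/vermiculite board interface, ΣR_partial = 2.163 m·K/W.
T_interface = T_in − Q'·ΣR_partial = 609 K − (113.0)(2.163) = 364.6 K

T = 364.6 K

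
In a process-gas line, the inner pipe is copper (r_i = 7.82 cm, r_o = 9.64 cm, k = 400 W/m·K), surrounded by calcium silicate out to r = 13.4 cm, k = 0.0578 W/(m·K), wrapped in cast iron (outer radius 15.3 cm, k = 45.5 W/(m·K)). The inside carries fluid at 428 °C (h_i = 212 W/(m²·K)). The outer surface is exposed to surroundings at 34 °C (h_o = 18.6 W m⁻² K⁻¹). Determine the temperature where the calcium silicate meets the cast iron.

Series thermal resistances, inner to outer:
  R'_conv,in = 1/(2πr h) = 1/(2π·0.0782·212) = 0.009600 m·K/W
  R'_copper = ln(0.0964/0.0782)/(2πk) = 0.2092/(2π·400) = 8.325×10^-5 m·K/W
  R'_calcium silicate = ln(0.134/0.0964)/(2πk) = 0.3293/(2π·0.0578) = 0.9068 m·K/W
  R'_cast iron = ln(0.153/0.134)/(2πk) = 0.1326/(2π·45.5) = 4.638×10^-4 m·K/W
  R'_conv,out = 1/(2πr h) = 1/(2π·0.153·18.6) = 0.05593 m·K/W
ΣR = 0.009600 + 8.325×10^-5 + 0.9068 + 4.638×10^-4 + 0.05593 = 0.9729 m·K/W
Q' = ΔT/ΣR = (428 °C − 34 °C)/0.9729 = 405.0 W/m
From the inner boundary to the calcium silicate/cast iron interface, ΣR_partial = 0.9165 m·K/W.
T_interface = T_in − Q'·ΣR_partial = 428 °C − (405.0)(0.9165) = 56.8 °C

T = 56.8 °C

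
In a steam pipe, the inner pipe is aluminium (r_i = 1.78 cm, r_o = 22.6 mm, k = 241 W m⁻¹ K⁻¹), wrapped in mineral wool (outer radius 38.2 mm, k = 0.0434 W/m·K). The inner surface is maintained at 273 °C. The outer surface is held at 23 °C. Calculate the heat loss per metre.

Treat each layer as a resistance in series:
  R'_aluminium = ln(0.0226/0.0178)/(2πk) = 0.2388/(2π·241) = 1.577×10^-4 m·K/W
  R'_mineral wool = ln(0.0382/0.0226)/(2πk) = 0.5249/(2π·0.0434) = 1.925 m·K/W
ΣR = 1.577×10^-4 + 1.925 = 1.925 m·K/W
Q' = ΔT/ΣR = (273 °C − 23 °C)/1.925 = 130 W/m

Q' = 130 W/m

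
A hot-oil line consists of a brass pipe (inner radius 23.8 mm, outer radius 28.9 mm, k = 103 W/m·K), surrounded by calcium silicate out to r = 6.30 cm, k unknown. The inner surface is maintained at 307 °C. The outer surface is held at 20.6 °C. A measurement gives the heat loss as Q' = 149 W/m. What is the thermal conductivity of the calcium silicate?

k = 0.0645 W/m·K

ΣR = ΔT/Q' = |307 − 20.6|/149 = 1.922 m·K/W
Known resistances:
  R'_brass = ln(0.0289/0.0238)/(2πk) = 0.1942/(2π·103) = 3.000×10^-4 m·K/W
R_calcium silicate = ΣR − ΣR_known = 1.922 − 3.000×10^-4 = 1.922 m·K/W
ln(r₂/r₁)/(2πk) = 1.922 ⇒ k = 0.7793/(2π·1.922) = 0.0645 W/m·K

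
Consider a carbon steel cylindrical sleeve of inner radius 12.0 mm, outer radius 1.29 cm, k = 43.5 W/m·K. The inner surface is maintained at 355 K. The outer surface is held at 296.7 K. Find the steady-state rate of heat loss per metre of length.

Q' = 220 kW/m

Q' = 2πk·ΔT/ln(r₂/r₁) = 2π × 43.5 × 58.3 / ln(0.0129/0.0120) = 2.20×10^5 W/m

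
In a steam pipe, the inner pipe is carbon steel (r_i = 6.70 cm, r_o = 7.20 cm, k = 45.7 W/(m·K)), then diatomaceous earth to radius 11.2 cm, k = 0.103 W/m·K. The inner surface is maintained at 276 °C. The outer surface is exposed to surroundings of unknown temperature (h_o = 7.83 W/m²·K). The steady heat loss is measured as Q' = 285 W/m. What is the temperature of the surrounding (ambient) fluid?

Series resistances:
  R'_carbon steel = ln(0.0720/0.0670)/(2πk) = 0.07197/(2π·45.7) = 2.507×10^-4 m·K/W
  R'_diatomaceous earth = ln(0.112/0.0720)/(2πk) = 0.4418/(2π·0.103) = 0.6827 m·K/W
  R'_conv,out = 1/(2πr h) = 1/(2π·0.112·7.83) = 0.1815 m·K/W
ΣR = 0.8645 m·K/W
ΔT = Q'·ΣR = 285 × 0.8645 = 246.4 K
Heat flows outward, so T_out = T_in − ΔT = 276 − 246.4 = 29.6 °C

T_out = 29.6 °C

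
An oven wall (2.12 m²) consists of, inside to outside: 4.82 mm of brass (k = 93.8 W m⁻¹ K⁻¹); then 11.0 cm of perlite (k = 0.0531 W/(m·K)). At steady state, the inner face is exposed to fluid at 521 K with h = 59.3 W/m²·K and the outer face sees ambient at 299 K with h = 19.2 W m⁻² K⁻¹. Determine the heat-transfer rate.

Q = 220 W

Series thermal resistances, inner to outer:
  R_conv,in = 1/(hA) = 1/(59.3·2.12) = 0.007954 K/W
  R_brass = L/(kA) = 0.00482/(93.8·2.12) = 2.424×10^-5 K/W
  R_perlite = L/(kA) = 0.110/(0.0531·2.12) = 0.9772 K/W
  R_conv,out = 1/(hA) = 1/(19.2·2.12) = 0.02457 K/W
ΣR = 0.007954 + 2.424×10^-5 + 0.9772 + 0.02457 = 1.010 K/W
Q = ΔT/ΣR = (521 K − 299 K)/1.010 = 220 W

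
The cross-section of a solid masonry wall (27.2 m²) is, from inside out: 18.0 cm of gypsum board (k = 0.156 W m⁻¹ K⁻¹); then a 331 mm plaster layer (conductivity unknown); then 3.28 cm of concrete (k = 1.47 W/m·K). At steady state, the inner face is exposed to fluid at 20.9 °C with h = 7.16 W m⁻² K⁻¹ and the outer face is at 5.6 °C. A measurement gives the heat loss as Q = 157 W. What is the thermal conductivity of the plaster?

k = 0.248 W/m·K

ΣR = ΔT/Q = |20.9 − 5.6|/157 = 0.09745 K/W
Known resistances:
  R_conv,in = 1/(hA) = 1/(7.16·27.2) = 0.005135 K/W
  R_gypsum board = L/(kA) = 0.180/(0.156·27.2) = 0.04242 K/W
  R_concrete = L/(kA) = 0.0328/(1.47·27.2) = 8.203×10^-4 K/W
R_plaster = ΣR − ΣR_known = 0.09745 − 0.04838 = 0.04907 K/W
L/(kA) = 0.04907 ⇒ k = 0.331/(0.04907·27.2) = 0.248 W/m·K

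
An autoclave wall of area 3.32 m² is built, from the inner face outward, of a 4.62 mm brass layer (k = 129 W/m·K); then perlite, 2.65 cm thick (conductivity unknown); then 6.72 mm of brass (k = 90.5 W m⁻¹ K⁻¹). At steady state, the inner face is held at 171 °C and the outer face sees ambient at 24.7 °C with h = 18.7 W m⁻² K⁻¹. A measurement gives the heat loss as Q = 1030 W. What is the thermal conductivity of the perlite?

k = 0.0634 W/m·K

ΣR = ΔT/Q = |171 − 24.7|/1030 = 0.1420 K/W
Known resistances:
  R_brass = L/(kA) = 0.00462/(129·3.32) = 1.079×10^-5 K/W
  R_brass = L/(kA) = 0.00672/(90.5·3.32) = 2.237×10^-5 K/W
  R_conv,out = 1/(hA) = 1/(18.7·3.32) = 0.01611 K/W
R_perlite = ΣR − ΣR_known = 0.1420 − 0.01614 = 0.1259 K/W
L/(kA) = 0.1259 ⇒ k = 0.0265/(0.1259·3.32) = 0.0634 W/m·K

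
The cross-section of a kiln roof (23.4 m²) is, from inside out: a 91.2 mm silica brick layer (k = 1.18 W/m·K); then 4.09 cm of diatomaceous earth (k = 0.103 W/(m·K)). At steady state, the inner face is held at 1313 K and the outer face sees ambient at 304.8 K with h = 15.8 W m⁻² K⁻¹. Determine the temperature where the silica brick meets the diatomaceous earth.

Series thermal resistances, inner to outer:
  R_silica brick = L/(kA) = 0.0912/(1.18·23.4) = 0.003303 K/W
  R_diatomaceous earth = L/(kA) = 0.0409/(0.103·23.4) = 0.01697 K/W
  R_conv,out = 1/(hA) = 1/(15.8·23.4) = 0.002705 K/W
ΣR = 0.003303 + 0.01697 + 0.002705 = 0.02298 K/W
Q = ΔT/ΣR = (1313 K − 304.8 K)/0.02298 = 43870 W
From the inner boundary to the silica brick/diatomaceous earth interface, ΣR_partial = 0.003303 K/W.
T_interface = T_in − Q·ΣR_partial = 1313 K − (43870)(0.003303) = 1168 K

T = 1168 K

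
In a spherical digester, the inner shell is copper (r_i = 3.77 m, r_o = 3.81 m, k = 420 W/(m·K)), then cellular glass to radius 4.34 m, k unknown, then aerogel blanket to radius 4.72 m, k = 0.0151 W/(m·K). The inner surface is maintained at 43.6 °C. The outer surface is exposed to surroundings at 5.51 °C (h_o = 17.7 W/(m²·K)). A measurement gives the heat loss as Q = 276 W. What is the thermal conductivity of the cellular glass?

ΣR = ΔT/Q = |43.6 − 5.51|/276 = 0.1380 K/W
Known resistances:
  R_copper = (1/3.77 − 1/3.81)/(4πk) = 0.002785/(4π·420) = 5.276×10^-7 K/W
  R_aerogel blanket = (1/4.34 − 1/4.72)/(4πk) = 0.01855/(4π·0.0151) = 0.09776 K/W
  R_conv,out = 1/(4πr²h) = 1/(4π·4.72²·17.7) = 2.018×10^-4 K/W
R_cellular glass = ΣR − ΣR_known = 0.1380 − 0.09796 = 0.04004 K/W
(1/r₁−1/r₂)/(4πk) = 0.04004 ⇒ k = 0.03205/(4π·0.04004) = 0.0637 W/m·K

k = 0.0637 W/m·K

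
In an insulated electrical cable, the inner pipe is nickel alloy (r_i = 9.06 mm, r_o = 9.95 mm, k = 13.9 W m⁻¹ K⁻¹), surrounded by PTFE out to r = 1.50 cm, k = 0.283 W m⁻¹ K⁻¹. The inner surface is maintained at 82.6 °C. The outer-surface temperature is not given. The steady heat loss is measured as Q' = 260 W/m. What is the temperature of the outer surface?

T_out = 22.3 °C

Series resistances:
  R'_nickel alloy = ln(0.00995/0.00906)/(2πk) = 0.09370/(2π·13.9) = 0.001073 m·K/W
  R'_PTFE = ln(0.0150/0.00995)/(2πk) = 0.4105/(2π·0.283) = 0.2308 m·K/W
ΣR = 0.2319 m·K/W
ΔT = Q'·ΣR = 260 × 0.2319 = 60.29 K
Heat flows outward, so T_out = T_in − ΔT = 82.6 − 60.29 = 22.3 °C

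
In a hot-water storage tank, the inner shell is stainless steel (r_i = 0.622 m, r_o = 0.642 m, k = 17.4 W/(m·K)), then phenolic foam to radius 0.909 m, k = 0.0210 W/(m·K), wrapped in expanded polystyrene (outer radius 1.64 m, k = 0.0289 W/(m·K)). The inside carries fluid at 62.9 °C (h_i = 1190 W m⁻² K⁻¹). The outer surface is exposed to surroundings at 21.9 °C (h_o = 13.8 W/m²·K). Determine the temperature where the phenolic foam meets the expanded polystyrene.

T = 39.9 °C

Treat each layer as a resistance in series:
  R_conv,in = 1/(4πr²h) = 1/(4π·0.622²·1190) = 1.728×10^-4 K/W
  R_stainless steel = (1/0.622 − 1/0.642)/(4πk) = 0.05008/(4π·17.4) = 2.291×10^-4 K/W
  R_phenolic foam = (1/0.642 − 1/0.909)/(4πk) = 0.4575/(4π·0.0210) = 1.734 K/W
  R_expanded polystyrene = (1/0.909 − 1/1.64)/(4πk) = 0.4904/(4π·0.0289) = 1.350 K/W
  R_conv,out = 1/(4πr²h) = 1/(4π·1.64²·13.8) = 0.002144 K/W
ΣR = 1.728×10^-4 + 2.291×10^-4 + 1.734 + 1.350 + 0.002144 = 3.087 K/W
Q = ΔT/ΣR = (62.9 °C − 21.9 °C)/3.087 = 13.28 W
From the inner boundary to the phenolic foam/expanded polystyrene interface, ΣR_partial = 1.734 K/W.
T_interface = T_in − Q·ΣR_partial = 62.9 °C − (13.28)(1.734) = 39.9 °C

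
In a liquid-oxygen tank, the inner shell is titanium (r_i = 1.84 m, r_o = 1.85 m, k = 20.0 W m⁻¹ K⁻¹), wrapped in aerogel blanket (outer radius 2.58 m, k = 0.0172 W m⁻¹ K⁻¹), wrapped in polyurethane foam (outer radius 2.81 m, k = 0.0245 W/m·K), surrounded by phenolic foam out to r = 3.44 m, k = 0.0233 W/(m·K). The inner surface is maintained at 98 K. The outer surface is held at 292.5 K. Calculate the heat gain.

Treat each layer as a resistance in series:
  R_titanium = (1/1.84 − 1/1.85)/(4πk) = 0.002938/(4π·20.0) = 1.169×10^-5 K/W
  R_aerogel blanket = (1/1.85 − 1/2.58)/(4πk) = 0.1529/(4π·0.0172) = 0.7076 K/W
  R_polyurethane foam = (1/2.58 − 1/2.81)/(4πk) = 0.03173/(4π·0.0245) = 0.1030 K/W
  R_phenolic foam = (1/2.81 − 1/3.44)/(4πk) = 0.06517/(4π·0.0233) = 0.2226 K/W
ΣR = 1.169×10^-5 + 0.7076 + 0.1030 + 0.2226 = 1.033 K/W
Q = ΔT/ΣR = (98 K − 292.5 K)/1.033 = -188 W
(Negative Q ⇒ heat flows inward; heat gain = 188 W.)

Q = 188 W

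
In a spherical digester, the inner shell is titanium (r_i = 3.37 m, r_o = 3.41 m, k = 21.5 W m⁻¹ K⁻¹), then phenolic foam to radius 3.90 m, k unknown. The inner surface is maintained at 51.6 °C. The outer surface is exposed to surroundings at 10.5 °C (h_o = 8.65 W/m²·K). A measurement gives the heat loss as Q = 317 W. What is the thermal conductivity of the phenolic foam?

ΣR = ΔT/Q = |51.6 − 10.5|/317 = 0.1297 K/W
Known resistances:
  R_titanium = (1/3.37 − 1/3.41)/(4πk) = 0.003481/(4π·21.5) = 1.288×10^-5 K/W
  R_conv,out = 1/(4πr²h) = 1/(4π·3.90²·8.65) = 6.048×10^-4 K/W
R_phenolic foam = ΣR − ΣR_known = 0.1297 − 6.177×10^-4 = 0.1291 K/W
(1/r₁−1/r₂)/(4πk) = 0.1291 ⇒ k = 0.03684/(4π·0.1291) = 0.0227 W/m·K

k = 0.0227 W/m·K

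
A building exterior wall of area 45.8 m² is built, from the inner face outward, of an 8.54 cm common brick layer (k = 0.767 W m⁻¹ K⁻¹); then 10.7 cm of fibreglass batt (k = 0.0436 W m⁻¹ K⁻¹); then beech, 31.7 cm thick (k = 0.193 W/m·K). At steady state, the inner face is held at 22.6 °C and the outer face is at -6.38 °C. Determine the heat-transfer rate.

Q = 315 W

Series thermal resistances, inner to outer:
  R_common brick = L/(kA) = 0.0854/(0.767·45.8) = 0.002431 K/W
  R_fibreglass batt = L/(kA) = 0.107/(0.0436·45.8) = 0.05358 K/W
  R_beech = L/(kA) = 0.317/(0.193·45.8) = 0.03586 K/W
ΣR = 0.002431 + 0.05358 + 0.03586 = 0.09187 K/W
Q = ΔT/ΣR = (22.6 °C − -6.38 °C)/0.09187 = 315 W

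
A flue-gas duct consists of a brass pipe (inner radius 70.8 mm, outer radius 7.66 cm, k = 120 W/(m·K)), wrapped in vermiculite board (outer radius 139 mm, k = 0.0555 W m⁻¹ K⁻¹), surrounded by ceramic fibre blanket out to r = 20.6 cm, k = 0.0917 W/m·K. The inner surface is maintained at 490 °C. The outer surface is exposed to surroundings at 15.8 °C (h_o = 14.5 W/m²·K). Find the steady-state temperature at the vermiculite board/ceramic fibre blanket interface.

Resistance network (inner→outer):
  R'_brass = ln(0.0766/0.0708)/(2πk) = 0.07874/(2π·120) = 1.044×10^-4 m·K/W
  R'_vermiculite board = ln(0.139/0.0766)/(2πk) = 0.5959/(2π·0.0555) = 1.709 m·K/W
  R'_ceramic fibre blanket = ln(0.206/0.139)/(2πk) = 0.3934/(2π·0.0917) = 0.6828 m·K/W
  R'_conv,out = 1/(2πr h) = 1/(2π·0.206·14.5) = 0.05328 m·K/W
ΣR = 1.044×10^-4 + 1.709 + 0.6828 + 0.05328 = 2.445 m·K/W
Q' = ΔT/ΣR = (490 °C − 15.8 °C)/2.445 = 193.9 W/m
From the inner boundary to the vermiculite board/ceramic fibre blanket interface, ΣR_partial = 1.709 m·K/W.
T_interface = T_in − Q'·ΣR_partial = 490 °C − (193.9)(1.709) = 159 °C

T = 159 °C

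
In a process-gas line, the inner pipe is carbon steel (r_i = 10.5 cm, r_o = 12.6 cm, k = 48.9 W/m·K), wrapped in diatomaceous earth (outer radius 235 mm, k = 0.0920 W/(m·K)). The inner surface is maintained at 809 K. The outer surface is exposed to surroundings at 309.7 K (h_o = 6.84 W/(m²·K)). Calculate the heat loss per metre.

Q' = 424 W/m

Treat each layer as a resistance in series:
  R'_carbon steel = ln(0.126/0.105)/(2πk) = 0.1823/(2π·48.9) = 5.934×10^-4 m·K/W
  R'_diatomaceous earth = ln(0.235/0.126)/(2πk) = 0.6233/(2π·0.0920) = 1.078 m·K/W
  R'_conv,out = 1/(2πr h) = 1/(2π·0.235·6.84) = 0.09901 m·K/W
ΣR = 5.934×10^-4 + 1.078 + 0.09901 = 1.178 m·K/W
Q' = ΔT/ΣR = (809 K − 309.7 K)/1.178 = 424 W/m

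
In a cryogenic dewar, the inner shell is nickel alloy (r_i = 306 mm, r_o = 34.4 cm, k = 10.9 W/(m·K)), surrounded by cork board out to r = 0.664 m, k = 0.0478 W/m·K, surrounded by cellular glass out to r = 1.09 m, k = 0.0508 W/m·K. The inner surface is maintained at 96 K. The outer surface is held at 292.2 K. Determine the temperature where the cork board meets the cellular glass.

Resistance network (inner→outer):
  R_nickel alloy = (1/0.306 − 1/0.344)/(4πk) = 0.3610/(4π·10.9) = 0.002636 K/W
  R_cork board = (1/0.344 − 1/0.664)/(4πk) = 1.401/(4π·0.0478) = 2.332 K/W
  R_cellular glass = (1/0.664 − 1/1.09)/(4πk) = 0.5886/(4π·0.0508) = 0.9220 K/W
ΣR = 0.002636 + 2.332 + 0.9220 = 3.257 K/W
Q = ΔT/ΣR = (96 K − 292.2 K)/3.257 = -60.24 W
From the inner boundary to the cork board/cellular glass interface, ΣR_partial = 2.335 K/W.
T_interface = T_in − Q·ΣR_partial = 96 K − (-60.24)(2.335) = 236.7 K

T = 236.7 K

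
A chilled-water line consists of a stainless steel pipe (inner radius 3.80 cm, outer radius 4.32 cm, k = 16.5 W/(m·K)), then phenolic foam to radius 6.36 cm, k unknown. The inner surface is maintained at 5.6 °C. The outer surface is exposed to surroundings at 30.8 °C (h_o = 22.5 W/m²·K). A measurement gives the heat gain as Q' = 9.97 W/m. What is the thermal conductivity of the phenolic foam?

k = 0.0255 W/m·K

ΣR = ΔT/Q' = |5.6 − 30.8|/9.97 = 2.528 m·K/W
Known resistances:
  R'_stainless steel = ln(0.0432/0.0380)/(2πk) = 0.1283/(2π·16.5) = 0.001237 m·K/W
  R'_conv,out = 1/(2πr h) = 1/(2π·0.0636·22.5) = 0.1112 m·K/W
R_phenolic foam = ΣR − ΣR_known = 2.528 − 0.1124 = 2.416 m·K/W
ln(r₂/r₁)/(2πk) = 2.416 ⇒ k = 0.3868/(2π·2.416) = 0.0255 W/m·K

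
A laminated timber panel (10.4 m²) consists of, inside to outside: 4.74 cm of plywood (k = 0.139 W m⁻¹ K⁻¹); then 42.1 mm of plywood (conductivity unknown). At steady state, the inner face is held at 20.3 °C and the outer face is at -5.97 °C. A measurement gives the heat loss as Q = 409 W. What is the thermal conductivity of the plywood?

ΣR = ΔT/Q = |20.3 − -5.97|/409 = 0.06423 K/W
Known resistances:
  R_plywood = L/(kA) = 0.0474/(0.139·10.4) = 0.03279 K/W
R_plywood = ΣR − ΣR_known = 0.06423 − 0.03279 = 0.03144 K/W
L/(kA) = 0.03144 ⇒ k = 0.0421/(0.03144·10.4) = 0.129 W/m·K

k = 0.129 W/m·K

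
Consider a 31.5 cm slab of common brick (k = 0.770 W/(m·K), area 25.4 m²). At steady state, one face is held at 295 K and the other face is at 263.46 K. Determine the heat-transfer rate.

Q = kA·ΔT/L = 0.770 × 25.4 × |295 K − 263.46 K| / 0.315 = 1960 W

Q = 1960 W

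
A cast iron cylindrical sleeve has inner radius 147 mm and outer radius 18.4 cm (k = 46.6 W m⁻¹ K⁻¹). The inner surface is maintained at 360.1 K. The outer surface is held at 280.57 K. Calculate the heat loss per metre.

Q' = 2πk·ΔT/ln(r₂/r₁) = 2π × 46.6 × 79.53 / ln(0.184/0.147) = 1.04×10^5 W/m

Q' = 1.04×10^5 W/m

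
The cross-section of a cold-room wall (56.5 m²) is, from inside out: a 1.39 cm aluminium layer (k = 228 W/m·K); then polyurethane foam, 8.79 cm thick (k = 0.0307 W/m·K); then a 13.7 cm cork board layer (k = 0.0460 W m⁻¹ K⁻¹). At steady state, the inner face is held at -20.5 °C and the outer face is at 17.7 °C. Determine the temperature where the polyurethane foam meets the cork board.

T = -1.78 °C

Treat each layer as a resistance in series:
  R_aluminium = L/(kA) = 0.0139/(228·56.5) = 1.079×10^-6 K/W
  R_polyurethane foam = L/(kA) = 0.0879/(0.0307·56.5) = 0.05068 K/W
  R_cork board = L/(kA) = 0.137/(0.0460·56.5) = 0.05271 K/W
ΣR = 1.079×10^-6 + 0.05068 + 0.05271 = 0.1034 K/W
Q = ΔT/ΣR = (-20.5 °C − 17.7 °C)/0.1034 = -369.4 W
From the inner boundary to the polyurethane foam/cork board interface, ΣR_partial = 0.05068 K/W.
T_interface = T_in − Q·ΣR_partial = -20.5 °C − (-369.4)(0.05068) = -1.78 °C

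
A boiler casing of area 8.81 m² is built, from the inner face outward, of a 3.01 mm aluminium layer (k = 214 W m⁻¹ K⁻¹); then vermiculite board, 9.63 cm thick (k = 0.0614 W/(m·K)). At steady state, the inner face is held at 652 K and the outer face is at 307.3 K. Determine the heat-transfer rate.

Q = 1940 W

Series thermal resistances, inner to outer:
  R_aluminium = L/(kA) = 0.00301/(214·8.81) = 1.597×10^-6 K/W
  R_vermiculite board = L/(kA) = 0.0963/(0.0614·8.81) = 0.1780 K/W
ΣR = 1.597×10^-6 + 0.1780 = 0.1780 K/W
Q = ΔT/ΣR = (652 K − 307.3 K)/0.1780 = 1940 W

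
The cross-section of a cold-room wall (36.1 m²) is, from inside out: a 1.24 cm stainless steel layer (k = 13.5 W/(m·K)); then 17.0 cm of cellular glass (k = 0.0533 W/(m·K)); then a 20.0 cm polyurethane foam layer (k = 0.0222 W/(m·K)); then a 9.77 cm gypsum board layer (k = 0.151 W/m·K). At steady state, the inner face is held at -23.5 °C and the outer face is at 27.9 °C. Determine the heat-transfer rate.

Q = 144 W

Resistance network (inner→outer):
  R_stainless steel = L/(kA) = 0.0124/(13.5·36.1) = 2.544×10^-5 K/W
  R_cellular glass = L/(kA) = 0.170/(0.0533·36.1) = 0.08835 K/W
  R_polyurethane foam = L/(kA) = 0.200/(0.0222·36.1) = 0.2496 K/W
  R_gypsum board = L/(kA) = 0.0977/(0.151·36.1) = 0.01792 K/W
ΣR = 2.544×10^-5 + 0.08835 + 0.2496 + 0.01792 = 0.3559 K/W
Q = ΔT/ΣR = (-23.5 °C − 27.9 °C)/0.3559 = -144 W
(Negative Q ⇒ heat flows inward; heat gain = 144 W.)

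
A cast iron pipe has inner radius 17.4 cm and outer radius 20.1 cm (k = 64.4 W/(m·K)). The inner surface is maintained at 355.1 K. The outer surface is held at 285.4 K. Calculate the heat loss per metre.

Q' = 196 kW/m

Q' = 2πk·ΔT/ln(r₂/r₁) = 2π × 64.4 × 69.7 / ln(0.201/0.174) = 1.96×10^5 W/m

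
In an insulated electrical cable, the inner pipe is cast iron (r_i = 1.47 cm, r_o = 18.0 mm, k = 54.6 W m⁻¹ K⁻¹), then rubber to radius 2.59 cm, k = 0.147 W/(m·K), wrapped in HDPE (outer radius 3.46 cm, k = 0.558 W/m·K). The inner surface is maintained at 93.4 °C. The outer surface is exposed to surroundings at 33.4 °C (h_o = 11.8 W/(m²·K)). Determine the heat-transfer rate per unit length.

Resistance network (inner→outer):
  R'_cast iron = ln(0.0180/0.0147)/(2πk) = 0.2025/(2π·54.6) = 5.903×10^-4 m·K/W
  R'_rubber = ln(0.0259/0.0180)/(2πk) = 0.3639/(2π·0.147) = 0.3940 m·K/W
  R'_HDPE = ln(0.0346/0.0259)/(2πk) = 0.2896/(2π·0.558) = 0.08260 m·K/W
  R'_conv,out = 1/(2πr h) = 1/(2π·0.0346·11.8) = 0.3898 m·K/W
ΣR = 5.903×10^-4 + 0.3940 + 0.08260 + 0.3898 = 0.8670 m·K/W
Q' = ΔT/ΣR = (93.4 °C − 33.4 °C)/0.8670 = 69.2 W/m

Q' = 69.2 W/m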